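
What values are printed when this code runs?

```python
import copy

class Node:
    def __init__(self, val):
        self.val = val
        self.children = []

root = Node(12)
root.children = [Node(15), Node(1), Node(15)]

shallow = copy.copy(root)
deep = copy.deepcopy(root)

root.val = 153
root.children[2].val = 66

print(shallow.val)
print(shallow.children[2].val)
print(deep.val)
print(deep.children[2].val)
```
12
66
12
15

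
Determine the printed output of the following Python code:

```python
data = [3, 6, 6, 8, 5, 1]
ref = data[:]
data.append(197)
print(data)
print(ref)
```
[3, 6, 6, 8, 5, 1, 197]
[3, 6, 6, 8, 5, 1]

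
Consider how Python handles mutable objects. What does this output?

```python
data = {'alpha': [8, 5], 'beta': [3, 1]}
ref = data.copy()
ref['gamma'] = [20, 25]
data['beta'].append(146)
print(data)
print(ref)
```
{'alpha': [8, 5], 'beta': [3, 1, 146]}
{'alpha': [8, 5], 'beta': [3, 1, 146], 'gamma': [20, 25]}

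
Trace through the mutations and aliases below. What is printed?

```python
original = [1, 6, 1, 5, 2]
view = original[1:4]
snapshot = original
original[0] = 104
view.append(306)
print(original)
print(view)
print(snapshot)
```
[104, 6, 1, 5, 2]
[6, 1, 5, 306]
[104, 6, 1, 5, 2]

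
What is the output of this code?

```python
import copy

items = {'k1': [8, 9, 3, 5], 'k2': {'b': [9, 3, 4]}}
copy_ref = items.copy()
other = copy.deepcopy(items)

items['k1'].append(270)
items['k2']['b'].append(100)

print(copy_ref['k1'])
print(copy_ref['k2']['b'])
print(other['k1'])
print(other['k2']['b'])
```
[8, 9, 3, 5, 270]
[9, 3, 4, 100]
[8, 9, 3, 5]
[9, 3, 4]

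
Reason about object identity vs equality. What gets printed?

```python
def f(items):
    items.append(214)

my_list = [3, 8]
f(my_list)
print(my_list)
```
[3, 8, 214]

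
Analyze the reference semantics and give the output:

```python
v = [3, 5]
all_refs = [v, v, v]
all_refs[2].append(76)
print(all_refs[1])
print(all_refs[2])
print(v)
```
[3, 5, 76]
[3, 5, 76]
[3, 5, 76]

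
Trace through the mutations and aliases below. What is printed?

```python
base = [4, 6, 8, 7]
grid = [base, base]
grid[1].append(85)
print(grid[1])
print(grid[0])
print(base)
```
[4, 6, 8, 7, 85]
[4, 6, 8, 7, 85]
[4, 6, 8, 7, 85]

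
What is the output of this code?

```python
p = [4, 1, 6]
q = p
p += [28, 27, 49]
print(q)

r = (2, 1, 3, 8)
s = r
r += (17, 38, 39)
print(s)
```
[4, 1, 6, 28, 27, 49]
(2, 1, 3, 8)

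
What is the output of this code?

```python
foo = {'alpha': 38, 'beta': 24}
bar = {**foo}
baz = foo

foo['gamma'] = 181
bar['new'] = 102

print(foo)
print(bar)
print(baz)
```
{'alpha': 38, 'beta': 24, 'gamma': 181}
{'alpha': 38, 'beta': 24, 'new': 102}
{'alpha': 38, 'beta': 24, 'gamma': 181}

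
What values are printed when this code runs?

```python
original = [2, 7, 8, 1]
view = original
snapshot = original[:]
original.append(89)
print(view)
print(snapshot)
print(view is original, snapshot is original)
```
[2, 7, 8, 1, 89]
[2, 7, 8, 1]
True False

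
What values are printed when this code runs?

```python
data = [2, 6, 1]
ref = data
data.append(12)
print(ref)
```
[2, 6, 1, 12]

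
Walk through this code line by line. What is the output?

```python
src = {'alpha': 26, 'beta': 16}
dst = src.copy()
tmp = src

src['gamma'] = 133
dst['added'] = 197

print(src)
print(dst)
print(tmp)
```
{'alpha': 26, 'beta': 16, 'gamma': 133}
{'alpha': 26, 'beta': 16, 'added': 197}
{'alpha': 26, 'beta': 16, 'gamma': 133}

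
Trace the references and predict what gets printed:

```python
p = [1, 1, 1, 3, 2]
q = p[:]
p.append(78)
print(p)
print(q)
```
[1, 1, 1, 3, 2, 78]
[1, 1, 1, 3, 2]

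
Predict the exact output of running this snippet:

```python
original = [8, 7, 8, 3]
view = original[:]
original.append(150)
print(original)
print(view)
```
[8, 7, 8, 3, 150]
[8, 7, 8, 3]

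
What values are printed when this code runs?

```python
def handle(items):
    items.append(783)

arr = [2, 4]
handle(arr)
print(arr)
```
[2, 4, 783]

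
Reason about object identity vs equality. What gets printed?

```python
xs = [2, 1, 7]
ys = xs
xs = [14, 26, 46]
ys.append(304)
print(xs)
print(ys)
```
[14, 26, 46]
[2, 1, 7, 304]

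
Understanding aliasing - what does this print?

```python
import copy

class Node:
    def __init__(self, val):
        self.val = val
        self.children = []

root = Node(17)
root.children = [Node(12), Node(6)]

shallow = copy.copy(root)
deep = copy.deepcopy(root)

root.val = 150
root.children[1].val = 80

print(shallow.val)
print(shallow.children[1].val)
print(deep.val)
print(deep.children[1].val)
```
17
80
17
6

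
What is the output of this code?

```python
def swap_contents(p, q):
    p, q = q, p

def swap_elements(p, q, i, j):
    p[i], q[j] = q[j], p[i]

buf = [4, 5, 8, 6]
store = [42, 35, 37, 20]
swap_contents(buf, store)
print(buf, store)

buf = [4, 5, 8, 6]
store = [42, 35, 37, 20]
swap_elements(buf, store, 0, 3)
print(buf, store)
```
[4, 5, 8, 6] [42, 35, 37, 20]
[20, 5, 8, 6] [42, 35, 37, 4]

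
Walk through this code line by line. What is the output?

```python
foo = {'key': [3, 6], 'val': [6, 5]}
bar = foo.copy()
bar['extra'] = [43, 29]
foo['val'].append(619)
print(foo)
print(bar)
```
{'key': [3, 6], 'val': [6, 5, 619]}
{'key': [3, 6], 'val': [6, 5, 619], 'extra': [43, 29]}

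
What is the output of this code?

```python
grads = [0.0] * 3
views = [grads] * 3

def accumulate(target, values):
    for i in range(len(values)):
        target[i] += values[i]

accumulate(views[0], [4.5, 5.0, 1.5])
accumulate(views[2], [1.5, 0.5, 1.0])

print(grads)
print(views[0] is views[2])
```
[6.0, 5.5, 2.5]
True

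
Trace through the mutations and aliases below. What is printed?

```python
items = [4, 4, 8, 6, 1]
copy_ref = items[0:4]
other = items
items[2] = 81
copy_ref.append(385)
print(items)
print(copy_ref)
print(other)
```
[4, 4, 81, 6, 1]
[4, 4, 8, 6, 385]
[4, 4, 81, 6, 1]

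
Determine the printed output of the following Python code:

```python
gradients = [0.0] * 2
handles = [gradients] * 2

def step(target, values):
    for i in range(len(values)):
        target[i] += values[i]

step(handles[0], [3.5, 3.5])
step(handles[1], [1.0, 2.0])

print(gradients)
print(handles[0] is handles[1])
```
[4.5, 5.5]
True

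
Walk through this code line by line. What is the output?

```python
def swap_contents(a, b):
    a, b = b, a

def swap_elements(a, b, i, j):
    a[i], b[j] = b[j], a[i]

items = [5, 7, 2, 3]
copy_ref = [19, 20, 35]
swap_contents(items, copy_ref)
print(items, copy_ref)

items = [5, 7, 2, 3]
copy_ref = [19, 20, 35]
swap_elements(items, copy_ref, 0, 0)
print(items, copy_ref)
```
[5, 7, 2, 3] [19, 20, 35]
[19, 7, 2, 3] [5, 20, 35]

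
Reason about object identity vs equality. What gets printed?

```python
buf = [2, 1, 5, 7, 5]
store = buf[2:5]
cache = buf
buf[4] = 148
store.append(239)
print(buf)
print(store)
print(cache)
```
[2, 1, 5, 7, 148]
[5, 7, 5, 239]
[2, 1, 5, 7, 148]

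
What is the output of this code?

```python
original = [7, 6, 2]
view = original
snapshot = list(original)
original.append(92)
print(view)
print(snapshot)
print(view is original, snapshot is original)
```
[7, 6, 2, 92]
[7, 6, 2]
True False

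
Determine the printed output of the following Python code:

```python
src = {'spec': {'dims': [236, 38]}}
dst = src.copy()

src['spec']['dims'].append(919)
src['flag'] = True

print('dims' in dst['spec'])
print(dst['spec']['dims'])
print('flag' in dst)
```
True
[236, 38, 919]
False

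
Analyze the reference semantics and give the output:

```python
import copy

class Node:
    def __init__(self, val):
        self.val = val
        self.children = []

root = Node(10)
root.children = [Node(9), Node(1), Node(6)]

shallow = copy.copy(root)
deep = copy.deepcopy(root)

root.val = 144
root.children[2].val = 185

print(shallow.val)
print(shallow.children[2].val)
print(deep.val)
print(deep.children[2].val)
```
10
185
10
6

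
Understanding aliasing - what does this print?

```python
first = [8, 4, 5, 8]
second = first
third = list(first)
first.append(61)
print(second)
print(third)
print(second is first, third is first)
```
[8, 4, 5, 8, 61]
[8, 4, 5, 8]
True False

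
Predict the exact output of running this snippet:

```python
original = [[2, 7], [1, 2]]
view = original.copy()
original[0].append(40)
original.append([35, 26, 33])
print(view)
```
[[2, 7, 40], [1, 2]]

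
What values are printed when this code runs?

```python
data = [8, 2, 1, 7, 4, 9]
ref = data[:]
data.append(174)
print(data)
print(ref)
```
[8, 2, 1, 7, 4, 9, 174]
[8, 2, 1, 7, 4, 9]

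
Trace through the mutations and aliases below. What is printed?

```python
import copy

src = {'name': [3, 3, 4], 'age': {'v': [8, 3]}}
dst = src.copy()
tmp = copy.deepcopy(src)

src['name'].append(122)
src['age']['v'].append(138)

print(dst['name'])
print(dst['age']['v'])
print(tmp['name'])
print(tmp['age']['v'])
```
[3, 3, 4, 122]
[8, 3, 138]
[3, 3, 4]
[8, 3]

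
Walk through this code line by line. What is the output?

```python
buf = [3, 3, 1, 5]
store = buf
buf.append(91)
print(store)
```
[3, 3, 1, 5, 91]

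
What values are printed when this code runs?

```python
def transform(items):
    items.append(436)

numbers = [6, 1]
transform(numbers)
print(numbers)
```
[6, 1, 436]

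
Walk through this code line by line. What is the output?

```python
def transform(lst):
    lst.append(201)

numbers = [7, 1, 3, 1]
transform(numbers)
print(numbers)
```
[7, 1, 3, 1, 201]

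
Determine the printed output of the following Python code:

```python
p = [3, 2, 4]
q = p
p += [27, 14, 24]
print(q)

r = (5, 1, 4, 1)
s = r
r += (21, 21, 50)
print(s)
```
[3, 2, 4, 27, 14, 24]
(5, 1, 4, 1)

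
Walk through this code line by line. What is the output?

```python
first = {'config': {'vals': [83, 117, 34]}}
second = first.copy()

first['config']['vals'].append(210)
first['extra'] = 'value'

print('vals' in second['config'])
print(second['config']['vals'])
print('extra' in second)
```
True
[83, 117, 34, 210]
False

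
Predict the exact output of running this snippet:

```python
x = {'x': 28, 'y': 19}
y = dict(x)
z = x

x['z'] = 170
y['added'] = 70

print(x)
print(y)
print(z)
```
{'x': 28, 'y': 19, 'z': 170}
{'x': 28, 'y': 19, 'added': 70}
{'x': 28, 'y': 19, 'z': 170}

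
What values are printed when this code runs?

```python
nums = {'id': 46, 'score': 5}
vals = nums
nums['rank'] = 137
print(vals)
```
{'id': 46, 'score': 5, 'rank': 137}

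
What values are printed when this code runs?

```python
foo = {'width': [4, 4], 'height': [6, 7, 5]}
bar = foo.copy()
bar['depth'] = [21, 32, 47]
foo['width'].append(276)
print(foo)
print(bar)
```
{'width': [4, 4, 276], 'height': [6, 7, 5]}
{'width': [4, 4, 276], 'height': [6, 7, 5], 'depth': [21, 32, 47]}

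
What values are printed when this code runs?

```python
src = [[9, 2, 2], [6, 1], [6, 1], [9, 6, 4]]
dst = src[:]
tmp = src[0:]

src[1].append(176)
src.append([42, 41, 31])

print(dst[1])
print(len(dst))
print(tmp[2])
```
[6, 1, 176]
4
[6, 1]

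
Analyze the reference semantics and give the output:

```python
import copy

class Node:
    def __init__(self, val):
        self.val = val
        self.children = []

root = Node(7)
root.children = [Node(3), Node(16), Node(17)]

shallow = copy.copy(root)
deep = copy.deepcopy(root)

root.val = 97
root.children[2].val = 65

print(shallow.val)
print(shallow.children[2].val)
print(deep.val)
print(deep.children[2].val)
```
7
65
7
17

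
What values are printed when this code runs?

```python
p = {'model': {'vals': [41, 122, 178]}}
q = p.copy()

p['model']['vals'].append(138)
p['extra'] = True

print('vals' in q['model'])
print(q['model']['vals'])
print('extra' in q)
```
True
[41, 122, 178, 138]
False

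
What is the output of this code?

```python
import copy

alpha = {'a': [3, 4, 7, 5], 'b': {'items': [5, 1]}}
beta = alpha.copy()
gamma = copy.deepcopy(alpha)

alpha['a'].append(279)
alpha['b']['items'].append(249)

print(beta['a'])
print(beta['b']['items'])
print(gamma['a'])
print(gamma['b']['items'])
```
[3, 4, 7, 5, 279]
[5, 1, 249]
[3, 4, 7, 5]
[5, 1]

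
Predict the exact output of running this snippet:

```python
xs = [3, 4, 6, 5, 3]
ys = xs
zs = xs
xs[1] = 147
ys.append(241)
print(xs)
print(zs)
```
[3, 147, 6, 5, 3, 241]
[3, 147, 6, 5, 3, 241]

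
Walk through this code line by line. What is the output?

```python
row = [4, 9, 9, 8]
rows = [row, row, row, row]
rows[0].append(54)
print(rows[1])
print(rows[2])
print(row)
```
[4, 9, 9, 8, 54]
[4, 9, 9, 8, 54]
[4, 9, 9, 8, 54]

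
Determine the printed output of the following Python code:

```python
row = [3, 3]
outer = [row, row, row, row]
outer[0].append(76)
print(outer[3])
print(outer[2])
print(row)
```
[3, 3, 76]
[3, 3, 76]
[3, 3, 76]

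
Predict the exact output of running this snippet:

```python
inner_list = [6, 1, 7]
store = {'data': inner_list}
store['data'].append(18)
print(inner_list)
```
[6, 1, 7, 18]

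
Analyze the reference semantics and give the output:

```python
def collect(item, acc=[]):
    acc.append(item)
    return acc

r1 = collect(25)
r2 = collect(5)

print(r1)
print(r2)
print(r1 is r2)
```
[25, 5]
[25, 5]
True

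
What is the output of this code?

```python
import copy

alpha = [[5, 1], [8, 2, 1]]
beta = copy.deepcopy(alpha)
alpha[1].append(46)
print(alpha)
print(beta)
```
[[5, 1], [8, 2, 1, 46]]
[[5, 1], [8, 2, 1]]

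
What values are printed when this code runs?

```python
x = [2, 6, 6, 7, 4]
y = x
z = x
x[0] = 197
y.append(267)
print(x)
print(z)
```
[197, 6, 6, 7, 4, 267]
[197, 6, 6, 7, 4, 267]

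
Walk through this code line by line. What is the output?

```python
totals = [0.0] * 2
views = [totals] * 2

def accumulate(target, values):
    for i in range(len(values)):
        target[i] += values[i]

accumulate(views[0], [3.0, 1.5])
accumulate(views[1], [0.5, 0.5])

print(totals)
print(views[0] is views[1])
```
[3.5, 2.0]
True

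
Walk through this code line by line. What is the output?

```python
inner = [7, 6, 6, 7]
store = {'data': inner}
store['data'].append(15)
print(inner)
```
[7, 6, 6, 7, 15]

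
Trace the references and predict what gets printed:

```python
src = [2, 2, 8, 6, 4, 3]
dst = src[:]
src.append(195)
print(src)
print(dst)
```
[2, 2, 8, 6, 4, 3, 195]
[2, 2, 8, 6, 4, 3]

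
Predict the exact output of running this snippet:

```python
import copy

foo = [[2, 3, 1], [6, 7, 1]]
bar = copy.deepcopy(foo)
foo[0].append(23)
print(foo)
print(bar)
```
[[2, 3, 1, 23], [6, 7, 1]]
[[2, 3, 1], [6, 7, 1]]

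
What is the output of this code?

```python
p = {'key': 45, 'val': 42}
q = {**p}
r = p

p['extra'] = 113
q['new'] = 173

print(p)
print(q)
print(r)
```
{'key': 45, 'val': 42, 'extra': 113}
{'key': 45, 'val': 42, 'new': 173}
{'key': 45, 'val': 42, 'extra': 113}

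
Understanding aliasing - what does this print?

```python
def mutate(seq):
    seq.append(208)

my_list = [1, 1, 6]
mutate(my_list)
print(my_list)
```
[1, 1, 6, 208]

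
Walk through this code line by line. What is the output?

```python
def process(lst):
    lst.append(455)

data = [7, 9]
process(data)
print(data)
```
[7, 9, 455]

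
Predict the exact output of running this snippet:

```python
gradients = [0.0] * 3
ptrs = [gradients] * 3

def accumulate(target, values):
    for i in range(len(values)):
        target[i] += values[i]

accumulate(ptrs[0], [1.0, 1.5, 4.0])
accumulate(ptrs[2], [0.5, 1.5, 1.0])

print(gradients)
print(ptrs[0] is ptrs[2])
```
[1.5, 3.0, 5.0]
True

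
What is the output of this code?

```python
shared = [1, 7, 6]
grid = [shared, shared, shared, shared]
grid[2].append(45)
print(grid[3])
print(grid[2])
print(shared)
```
[1, 7, 6, 45]
[1, 7, 6, 45]
[1, 7, 6, 45]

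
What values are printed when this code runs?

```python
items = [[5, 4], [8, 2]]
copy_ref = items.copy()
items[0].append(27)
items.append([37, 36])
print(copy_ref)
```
[[5, 4, 27], [8, 2]]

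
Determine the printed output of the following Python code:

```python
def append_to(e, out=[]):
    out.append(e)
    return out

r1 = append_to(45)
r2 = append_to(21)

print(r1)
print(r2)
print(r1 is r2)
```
[45, 21]
[45, 21]
True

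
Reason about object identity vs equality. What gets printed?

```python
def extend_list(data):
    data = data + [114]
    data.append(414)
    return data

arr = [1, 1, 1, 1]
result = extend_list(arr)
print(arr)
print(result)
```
[1, 1, 1, 1]
[1, 1, 1, 1, 114, 414]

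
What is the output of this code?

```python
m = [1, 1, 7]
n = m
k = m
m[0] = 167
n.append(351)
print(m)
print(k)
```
[167, 1, 7, 351]
[167, 1, 7, 351]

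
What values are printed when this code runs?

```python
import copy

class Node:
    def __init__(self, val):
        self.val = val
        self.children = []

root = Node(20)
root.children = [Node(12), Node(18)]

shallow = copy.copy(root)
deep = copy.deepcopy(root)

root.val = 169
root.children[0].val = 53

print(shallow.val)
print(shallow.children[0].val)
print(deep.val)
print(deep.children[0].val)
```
20
53
20
12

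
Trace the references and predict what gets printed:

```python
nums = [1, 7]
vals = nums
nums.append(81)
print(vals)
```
[1, 7, 81]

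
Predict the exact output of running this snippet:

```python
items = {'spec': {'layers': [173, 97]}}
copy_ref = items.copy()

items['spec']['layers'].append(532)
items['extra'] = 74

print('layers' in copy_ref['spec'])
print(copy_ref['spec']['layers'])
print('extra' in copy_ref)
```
True
[173, 97, 532]
False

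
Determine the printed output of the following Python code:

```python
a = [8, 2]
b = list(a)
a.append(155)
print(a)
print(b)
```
[8, 2, 155]
[8, 2]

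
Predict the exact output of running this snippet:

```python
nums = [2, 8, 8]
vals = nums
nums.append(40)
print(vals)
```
[2, 8, 8, 40]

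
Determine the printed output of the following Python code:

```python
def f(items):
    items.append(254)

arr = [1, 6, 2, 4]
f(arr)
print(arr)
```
[1, 6, 2, 4, 254]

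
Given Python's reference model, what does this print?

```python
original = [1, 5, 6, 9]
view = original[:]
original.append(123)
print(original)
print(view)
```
[1, 5, 6, 9, 123]
[1, 5, 6, 9]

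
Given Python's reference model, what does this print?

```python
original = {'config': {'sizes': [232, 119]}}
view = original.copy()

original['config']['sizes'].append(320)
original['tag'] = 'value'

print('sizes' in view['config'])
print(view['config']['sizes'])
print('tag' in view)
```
True
[232, 119, 320]
False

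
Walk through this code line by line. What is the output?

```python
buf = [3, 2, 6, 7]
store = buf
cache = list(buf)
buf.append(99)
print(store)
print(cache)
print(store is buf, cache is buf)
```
[3, 2, 6, 7, 99]
[3, 2, 6, 7]
True False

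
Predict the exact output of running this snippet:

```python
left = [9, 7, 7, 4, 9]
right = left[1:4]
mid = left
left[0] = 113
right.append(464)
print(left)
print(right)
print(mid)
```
[113, 7, 7, 4, 9]
[7, 7, 4, 464]
[113, 7, 7, 4, 9]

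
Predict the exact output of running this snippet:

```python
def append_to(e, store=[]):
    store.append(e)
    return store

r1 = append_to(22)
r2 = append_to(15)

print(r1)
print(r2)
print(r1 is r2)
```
[22, 15]
[22, 15]
True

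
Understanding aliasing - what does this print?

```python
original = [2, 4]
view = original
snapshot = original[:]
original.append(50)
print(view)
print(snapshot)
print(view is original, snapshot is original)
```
[2, 4, 50]
[2, 4]
True False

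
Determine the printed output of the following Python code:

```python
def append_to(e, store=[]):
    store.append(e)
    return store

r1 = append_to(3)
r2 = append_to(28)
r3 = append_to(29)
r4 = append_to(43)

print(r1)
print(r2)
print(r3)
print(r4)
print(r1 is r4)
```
[3, 28, 29, 43]
[3, 28, 29, 43]
[3, 28, 29, 43]
[3, 28, 29, 43]
True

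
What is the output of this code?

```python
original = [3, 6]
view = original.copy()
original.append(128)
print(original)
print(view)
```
[3, 6, 128]
[3, 6]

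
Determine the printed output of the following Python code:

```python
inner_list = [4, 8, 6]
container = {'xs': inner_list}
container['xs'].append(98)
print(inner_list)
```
[4, 8, 6, 98]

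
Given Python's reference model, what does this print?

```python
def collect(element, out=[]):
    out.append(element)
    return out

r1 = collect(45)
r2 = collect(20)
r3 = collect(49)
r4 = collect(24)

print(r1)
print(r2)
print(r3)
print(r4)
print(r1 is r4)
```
[45, 20, 49, 24]
[45, 20, 49, 24]
[45, 20, 49, 24]
[45, 20, 49, 24]
True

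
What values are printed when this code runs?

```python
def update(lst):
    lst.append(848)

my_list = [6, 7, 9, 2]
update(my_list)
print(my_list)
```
[6, 7, 9, 2, 848]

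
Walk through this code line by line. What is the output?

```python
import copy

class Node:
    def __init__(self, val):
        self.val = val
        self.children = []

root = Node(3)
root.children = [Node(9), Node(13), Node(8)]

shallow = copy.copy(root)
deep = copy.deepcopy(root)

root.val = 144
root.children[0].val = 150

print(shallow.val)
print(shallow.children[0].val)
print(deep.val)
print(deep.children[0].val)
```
3
150
3
9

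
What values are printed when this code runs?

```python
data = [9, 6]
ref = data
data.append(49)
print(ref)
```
[9, 6, 49]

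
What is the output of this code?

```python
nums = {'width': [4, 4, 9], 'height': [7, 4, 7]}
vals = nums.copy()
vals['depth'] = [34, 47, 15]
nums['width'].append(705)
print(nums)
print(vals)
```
{'width': [4, 4, 9, 705], 'height': [7, 4, 7]}
{'width': [4, 4, 9, 705], 'height': [7, 4, 7], 'depth': [34, 47, 15]}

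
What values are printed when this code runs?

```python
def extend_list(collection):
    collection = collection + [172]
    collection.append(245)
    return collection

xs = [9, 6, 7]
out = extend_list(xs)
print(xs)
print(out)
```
[9, 6, 7]
[9, 6, 7, 172, 245]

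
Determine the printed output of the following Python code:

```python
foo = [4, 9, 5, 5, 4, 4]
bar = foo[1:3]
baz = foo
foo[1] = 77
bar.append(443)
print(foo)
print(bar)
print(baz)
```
[4, 77, 5, 5, 4, 4]
[9, 5, 443]
[4, 77, 5, 5, 4, 4]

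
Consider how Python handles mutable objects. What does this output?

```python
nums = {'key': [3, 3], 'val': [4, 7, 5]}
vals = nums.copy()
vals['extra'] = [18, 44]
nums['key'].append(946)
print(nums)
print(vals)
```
{'key': [3, 3, 946], 'val': [4, 7, 5]}
{'key': [3, 3, 946], 'val': [4, 7, 5], 'extra': [18, 44]}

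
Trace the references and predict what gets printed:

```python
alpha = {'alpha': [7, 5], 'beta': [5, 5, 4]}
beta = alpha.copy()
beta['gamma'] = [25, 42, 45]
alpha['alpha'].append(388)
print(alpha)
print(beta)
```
{'alpha': [7, 5, 388], 'beta': [5, 5, 4]}
{'alpha': [7, 5, 388], 'beta': [5, 5, 4], 'gamma': [25, 42, 45]}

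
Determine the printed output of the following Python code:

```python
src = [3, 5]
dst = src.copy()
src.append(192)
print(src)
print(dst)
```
[3, 5, 192]
[3, 5]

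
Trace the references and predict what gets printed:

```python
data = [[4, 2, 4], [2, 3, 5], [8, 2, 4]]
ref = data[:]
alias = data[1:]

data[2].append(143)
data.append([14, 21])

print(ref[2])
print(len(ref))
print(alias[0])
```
[8, 2, 4, 143]
3
[2, 3, 5]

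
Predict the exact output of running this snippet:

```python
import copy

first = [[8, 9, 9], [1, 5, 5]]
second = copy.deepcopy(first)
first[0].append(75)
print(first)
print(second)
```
[[8, 9, 9, 75], [1, 5, 5]]
[[8, 9, 9], [1, 5, 5]]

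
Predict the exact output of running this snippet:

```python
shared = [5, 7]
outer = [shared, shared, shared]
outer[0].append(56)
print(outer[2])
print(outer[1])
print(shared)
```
[5, 7, 56]
[5, 7, 56]
[5, 7, 56]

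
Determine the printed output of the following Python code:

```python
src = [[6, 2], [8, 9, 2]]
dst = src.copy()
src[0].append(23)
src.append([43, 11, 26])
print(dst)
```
[[6, 2, 23], [8, 9, 2]]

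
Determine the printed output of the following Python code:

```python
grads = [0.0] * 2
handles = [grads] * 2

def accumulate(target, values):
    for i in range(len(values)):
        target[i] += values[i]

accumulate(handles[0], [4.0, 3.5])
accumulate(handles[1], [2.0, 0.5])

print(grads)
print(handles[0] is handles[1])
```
[6.0, 4.0]
True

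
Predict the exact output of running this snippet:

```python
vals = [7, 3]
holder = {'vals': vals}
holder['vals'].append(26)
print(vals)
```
[7, 3, 26]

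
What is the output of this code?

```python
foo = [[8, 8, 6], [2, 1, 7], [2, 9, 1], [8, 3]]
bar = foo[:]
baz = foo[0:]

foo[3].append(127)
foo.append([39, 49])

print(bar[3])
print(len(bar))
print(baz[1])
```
[8, 3, 127]
4
[2, 1, 7]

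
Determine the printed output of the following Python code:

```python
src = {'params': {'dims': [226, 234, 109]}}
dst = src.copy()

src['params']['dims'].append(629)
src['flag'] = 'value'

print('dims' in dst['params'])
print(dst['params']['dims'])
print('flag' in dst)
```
True
[226, 234, 109, 629]
False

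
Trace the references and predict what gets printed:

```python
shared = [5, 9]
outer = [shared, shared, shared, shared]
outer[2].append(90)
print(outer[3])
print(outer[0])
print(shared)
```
[5, 9, 90]
[5, 9, 90]
[5, 9, 90]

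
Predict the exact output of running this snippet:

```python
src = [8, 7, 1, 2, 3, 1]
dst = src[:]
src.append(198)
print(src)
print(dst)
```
[8, 7, 1, 2, 3, 1, 198]
[8, 7, 1, 2, 3, 1]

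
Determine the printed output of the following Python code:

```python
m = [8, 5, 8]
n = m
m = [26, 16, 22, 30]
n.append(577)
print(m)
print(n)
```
[26, 16, 22, 30]
[8, 5, 8, 577]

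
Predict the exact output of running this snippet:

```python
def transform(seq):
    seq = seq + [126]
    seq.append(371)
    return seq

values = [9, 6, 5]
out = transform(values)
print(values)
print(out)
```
[9, 6, 5]
[9, 6, 5, 126, 371]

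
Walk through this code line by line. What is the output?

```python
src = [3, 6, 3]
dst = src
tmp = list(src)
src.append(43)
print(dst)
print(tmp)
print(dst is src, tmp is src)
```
[3, 6, 3, 43]
[3, 6, 3]
True False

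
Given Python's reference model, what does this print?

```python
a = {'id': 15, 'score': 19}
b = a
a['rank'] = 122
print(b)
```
{'id': 15, 'score': 19, 'rank': 122}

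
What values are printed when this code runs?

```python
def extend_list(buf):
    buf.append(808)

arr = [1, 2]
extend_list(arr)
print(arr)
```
[1, 2, 808]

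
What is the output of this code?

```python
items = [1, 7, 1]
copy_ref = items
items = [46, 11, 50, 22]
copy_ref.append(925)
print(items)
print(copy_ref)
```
[46, 11, 50, 22]
[1, 7, 1, 925]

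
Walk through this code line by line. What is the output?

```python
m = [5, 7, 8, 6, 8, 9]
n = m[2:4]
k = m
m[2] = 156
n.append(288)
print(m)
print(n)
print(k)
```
[5, 7, 156, 6, 8, 9]
[8, 6, 288]
[5, 7, 156, 6, 8, 9]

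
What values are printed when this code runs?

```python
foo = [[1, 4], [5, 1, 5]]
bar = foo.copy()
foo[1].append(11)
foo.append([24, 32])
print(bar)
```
[[1, 4], [5, 1, 5, 11]]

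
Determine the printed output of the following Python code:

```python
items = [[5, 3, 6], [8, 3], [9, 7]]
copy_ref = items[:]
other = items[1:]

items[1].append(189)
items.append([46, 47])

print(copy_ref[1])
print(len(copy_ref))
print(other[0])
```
[8, 3, 189]
3
[8, 3, 189]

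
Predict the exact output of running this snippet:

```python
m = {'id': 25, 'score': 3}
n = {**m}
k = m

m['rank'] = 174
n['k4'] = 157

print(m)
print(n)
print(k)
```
{'id': 25, 'score': 3, 'rank': 174}
{'id': 25, 'score': 3, 'k4': 157}
{'id': 25, 'score': 3, 'rank': 174}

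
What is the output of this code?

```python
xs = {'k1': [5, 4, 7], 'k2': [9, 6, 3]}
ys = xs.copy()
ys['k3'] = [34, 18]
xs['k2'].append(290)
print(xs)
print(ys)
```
{'k1': [5, 4, 7], 'k2': [9, 6, 3, 290]}
{'k1': [5, 4, 7], 'k2': [9, 6, 3, 290], 'k3': [34, 18]}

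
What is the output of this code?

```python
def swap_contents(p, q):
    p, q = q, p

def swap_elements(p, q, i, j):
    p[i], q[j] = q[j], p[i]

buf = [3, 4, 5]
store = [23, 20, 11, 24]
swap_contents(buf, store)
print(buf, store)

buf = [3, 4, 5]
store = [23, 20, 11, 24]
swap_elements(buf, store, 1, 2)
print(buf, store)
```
[3, 4, 5] [23, 20, 11, 24]
[3, 11, 5] [23, 20, 4, 24]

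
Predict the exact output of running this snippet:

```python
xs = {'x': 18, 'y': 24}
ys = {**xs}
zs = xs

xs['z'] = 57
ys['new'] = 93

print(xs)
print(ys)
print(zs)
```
{'x': 18, 'y': 24, 'z': 57}
{'x': 18, 'y': 24, 'new': 93}
{'x': 18, 'y': 24, 'z': 57}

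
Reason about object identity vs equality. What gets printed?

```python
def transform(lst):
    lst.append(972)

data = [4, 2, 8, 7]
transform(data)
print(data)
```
[4, 2, 8, 7, 972]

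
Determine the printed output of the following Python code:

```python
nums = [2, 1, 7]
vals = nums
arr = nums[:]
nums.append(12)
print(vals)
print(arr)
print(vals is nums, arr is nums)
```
[2, 1, 7, 12]
[2, 1, 7]
True False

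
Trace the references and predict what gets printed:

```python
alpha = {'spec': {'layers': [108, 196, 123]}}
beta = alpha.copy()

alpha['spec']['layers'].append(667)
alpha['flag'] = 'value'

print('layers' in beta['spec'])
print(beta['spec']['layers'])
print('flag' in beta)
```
True
[108, 196, 123, 667]
False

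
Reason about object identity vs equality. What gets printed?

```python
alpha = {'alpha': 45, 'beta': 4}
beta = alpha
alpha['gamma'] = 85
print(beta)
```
{'alpha': 45, 'beta': 4, 'gamma': 85}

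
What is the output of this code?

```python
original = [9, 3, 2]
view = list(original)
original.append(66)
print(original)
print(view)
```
[9, 3, 2, 66]
[9, 3, 2]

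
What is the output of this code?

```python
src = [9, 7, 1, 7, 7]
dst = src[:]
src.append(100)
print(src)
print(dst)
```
[9, 7, 1, 7, 7, 100]
[9, 7, 1, 7, 7]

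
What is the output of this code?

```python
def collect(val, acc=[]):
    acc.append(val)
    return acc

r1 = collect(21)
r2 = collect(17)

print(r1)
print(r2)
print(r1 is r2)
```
[21, 17]
[21, 17]
True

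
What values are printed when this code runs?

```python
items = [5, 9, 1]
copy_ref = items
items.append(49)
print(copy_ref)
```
[5, 9, 1, 49]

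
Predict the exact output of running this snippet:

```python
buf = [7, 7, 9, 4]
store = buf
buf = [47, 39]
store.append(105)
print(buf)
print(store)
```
[47, 39]
[7, 7, 9, 4, 105]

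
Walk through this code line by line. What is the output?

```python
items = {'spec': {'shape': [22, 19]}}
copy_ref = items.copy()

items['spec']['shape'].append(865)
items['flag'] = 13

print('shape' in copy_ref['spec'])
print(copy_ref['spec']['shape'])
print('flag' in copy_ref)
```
True
[22, 19, 865]
False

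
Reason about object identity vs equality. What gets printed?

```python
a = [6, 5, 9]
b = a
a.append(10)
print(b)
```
[6, 5, 9, 10]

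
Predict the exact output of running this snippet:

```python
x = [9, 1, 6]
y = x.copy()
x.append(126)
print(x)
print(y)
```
[9, 1, 6, 126]
[9, 1, 6]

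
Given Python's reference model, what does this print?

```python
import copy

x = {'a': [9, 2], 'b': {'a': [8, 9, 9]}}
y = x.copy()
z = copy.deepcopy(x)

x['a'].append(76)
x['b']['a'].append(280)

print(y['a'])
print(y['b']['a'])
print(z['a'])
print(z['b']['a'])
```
[9, 2, 76]
[8, 9, 9, 280]
[9, 2]
[8, 9, 9]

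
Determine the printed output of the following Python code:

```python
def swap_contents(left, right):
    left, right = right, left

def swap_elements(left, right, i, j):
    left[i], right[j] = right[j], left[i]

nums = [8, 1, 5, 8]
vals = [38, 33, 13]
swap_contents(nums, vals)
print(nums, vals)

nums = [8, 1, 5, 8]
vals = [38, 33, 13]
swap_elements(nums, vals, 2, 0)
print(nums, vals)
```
[8, 1, 5, 8] [38, 33, 13]
[8, 1, 38, 8] [5, 33, 13]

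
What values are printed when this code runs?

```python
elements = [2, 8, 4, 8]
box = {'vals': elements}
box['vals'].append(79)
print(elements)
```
[2, 8, 4, 8, 79]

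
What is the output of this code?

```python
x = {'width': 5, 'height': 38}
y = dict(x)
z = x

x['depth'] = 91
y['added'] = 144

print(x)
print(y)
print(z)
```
{'width': 5, 'height': 38, 'depth': 91}
{'width': 5, 'height': 38, 'added': 144}
{'width': 5, 'height': 38, 'depth': 91}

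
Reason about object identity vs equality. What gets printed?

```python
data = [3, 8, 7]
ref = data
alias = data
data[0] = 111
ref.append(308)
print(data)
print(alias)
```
[111, 8, 7, 308]
[111, 8, 7, 308]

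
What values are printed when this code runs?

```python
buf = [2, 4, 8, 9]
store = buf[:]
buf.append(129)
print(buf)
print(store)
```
[2, 4, 8, 9, 129]
[2, 4, 8, 9]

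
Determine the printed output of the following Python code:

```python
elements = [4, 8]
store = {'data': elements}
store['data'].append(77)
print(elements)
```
[4, 8, 77]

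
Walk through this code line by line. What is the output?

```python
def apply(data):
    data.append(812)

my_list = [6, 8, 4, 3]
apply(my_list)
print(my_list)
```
[6, 8, 4, 3, 812]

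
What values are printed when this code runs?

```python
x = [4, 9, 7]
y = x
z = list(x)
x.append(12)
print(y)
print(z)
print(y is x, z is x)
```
[4, 9, 7, 12]
[4, 9, 7]
True False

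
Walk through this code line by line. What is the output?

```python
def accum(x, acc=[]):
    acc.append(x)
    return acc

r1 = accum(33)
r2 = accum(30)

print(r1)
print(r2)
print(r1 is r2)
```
[33, 30]
[33, 30]
True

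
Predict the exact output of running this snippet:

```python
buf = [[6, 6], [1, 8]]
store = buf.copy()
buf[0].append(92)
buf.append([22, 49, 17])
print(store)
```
[[6, 6, 92], [1, 8]]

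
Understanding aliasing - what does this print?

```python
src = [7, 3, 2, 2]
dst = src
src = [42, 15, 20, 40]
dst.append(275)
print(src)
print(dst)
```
[42, 15, 20, 40]
[7, 3, 2, 2, 275]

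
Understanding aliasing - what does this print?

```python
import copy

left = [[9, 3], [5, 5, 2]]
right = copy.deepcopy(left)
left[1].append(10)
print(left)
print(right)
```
[[9, 3], [5, 5, 2, 10]]
[[9, 3], [5, 5, 2]]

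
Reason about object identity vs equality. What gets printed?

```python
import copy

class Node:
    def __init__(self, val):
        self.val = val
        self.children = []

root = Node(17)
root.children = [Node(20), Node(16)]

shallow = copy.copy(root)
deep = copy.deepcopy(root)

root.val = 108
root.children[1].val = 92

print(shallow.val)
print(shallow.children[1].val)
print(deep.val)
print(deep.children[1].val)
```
17
92
17
16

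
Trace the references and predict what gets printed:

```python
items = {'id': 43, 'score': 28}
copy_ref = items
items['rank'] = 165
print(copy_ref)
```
{'id': 43, 'score': 28, 'rank': 165}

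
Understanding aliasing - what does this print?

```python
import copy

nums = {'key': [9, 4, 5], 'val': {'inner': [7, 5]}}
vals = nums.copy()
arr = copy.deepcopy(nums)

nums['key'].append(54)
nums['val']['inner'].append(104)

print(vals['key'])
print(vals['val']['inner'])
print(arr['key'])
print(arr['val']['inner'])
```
[9, 4, 5, 54]
[7, 5, 104]
[9, 4, 5]
[7, 5]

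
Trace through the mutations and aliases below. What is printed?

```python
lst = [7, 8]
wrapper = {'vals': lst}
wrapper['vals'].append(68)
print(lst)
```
[7, 8, 68]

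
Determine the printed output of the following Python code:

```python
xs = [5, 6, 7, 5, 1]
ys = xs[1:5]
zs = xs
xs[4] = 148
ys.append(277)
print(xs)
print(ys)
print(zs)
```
[5, 6, 7, 5, 148]
[6, 7, 5, 1, 277]
[5, 6, 7, 5, 148]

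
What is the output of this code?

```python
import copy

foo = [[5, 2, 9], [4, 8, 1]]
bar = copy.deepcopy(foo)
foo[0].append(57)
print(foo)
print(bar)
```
[[5, 2, 9, 57], [4, 8, 1]]
[[5, 2, 9], [4, 8, 1]]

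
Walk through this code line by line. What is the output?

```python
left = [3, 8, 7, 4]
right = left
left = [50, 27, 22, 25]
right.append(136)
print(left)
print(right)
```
[50, 27, 22, 25]
[3, 8, 7, 4, 136]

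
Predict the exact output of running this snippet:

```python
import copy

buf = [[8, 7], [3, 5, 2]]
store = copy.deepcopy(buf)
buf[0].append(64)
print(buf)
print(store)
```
[[8, 7, 64], [3, 5, 2]]
[[8, 7], [3, 5, 2]]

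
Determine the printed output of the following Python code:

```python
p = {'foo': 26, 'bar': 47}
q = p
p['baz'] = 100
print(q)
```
{'foo': 26, 'bar': 47, 'baz': 100}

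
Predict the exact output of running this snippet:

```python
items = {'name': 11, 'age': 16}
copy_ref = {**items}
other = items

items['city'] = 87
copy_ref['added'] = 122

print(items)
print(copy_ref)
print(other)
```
{'name': 11, 'age': 16, 'city': 87}
{'name': 11, 'age': 16, 'added': 122}
{'name': 11, 'age': 16, 'city': 87}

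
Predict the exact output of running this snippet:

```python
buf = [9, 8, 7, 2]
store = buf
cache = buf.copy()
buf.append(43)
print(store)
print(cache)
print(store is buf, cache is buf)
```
[9, 8, 7, 2, 43]
[9, 8, 7, 2]
True False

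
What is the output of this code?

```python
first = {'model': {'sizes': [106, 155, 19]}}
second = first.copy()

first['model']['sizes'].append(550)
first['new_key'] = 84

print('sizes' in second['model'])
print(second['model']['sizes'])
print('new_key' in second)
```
True
[106, 155, 19, 550]
False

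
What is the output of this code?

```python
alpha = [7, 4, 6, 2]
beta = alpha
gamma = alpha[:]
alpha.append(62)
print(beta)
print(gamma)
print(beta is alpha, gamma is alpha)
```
[7, 4, 6, 2, 62]
[7, 4, 6, 2]
True False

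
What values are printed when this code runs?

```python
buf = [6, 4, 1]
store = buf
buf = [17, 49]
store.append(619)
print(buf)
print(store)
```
[17, 49]
[6, 4, 1, 619]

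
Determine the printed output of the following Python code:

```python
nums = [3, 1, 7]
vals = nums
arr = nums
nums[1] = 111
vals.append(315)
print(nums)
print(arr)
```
[3, 111, 7, 315]
[3, 111, 7, 315]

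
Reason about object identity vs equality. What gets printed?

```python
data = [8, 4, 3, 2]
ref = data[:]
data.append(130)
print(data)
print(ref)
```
[8, 4, 3, 2, 130]
[8, 4, 3, 2]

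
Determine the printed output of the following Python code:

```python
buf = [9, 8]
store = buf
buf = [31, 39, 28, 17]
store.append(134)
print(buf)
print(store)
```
[31, 39, 28, 17]
[9, 8, 134]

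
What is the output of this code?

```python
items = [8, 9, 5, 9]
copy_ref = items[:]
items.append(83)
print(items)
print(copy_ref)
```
[8, 9, 5, 9, 83]
[8, 9, 5, 9]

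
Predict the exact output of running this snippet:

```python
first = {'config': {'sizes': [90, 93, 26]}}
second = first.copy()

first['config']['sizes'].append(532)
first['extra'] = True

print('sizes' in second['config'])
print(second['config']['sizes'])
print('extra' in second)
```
True
[90, 93, 26, 532]
False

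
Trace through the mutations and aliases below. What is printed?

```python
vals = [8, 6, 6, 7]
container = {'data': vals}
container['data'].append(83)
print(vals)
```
[8, 6, 6, 7, 83]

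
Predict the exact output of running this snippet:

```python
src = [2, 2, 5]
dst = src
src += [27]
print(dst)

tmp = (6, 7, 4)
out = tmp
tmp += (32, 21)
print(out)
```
[2, 2, 5, 27]
(6, 7, 4)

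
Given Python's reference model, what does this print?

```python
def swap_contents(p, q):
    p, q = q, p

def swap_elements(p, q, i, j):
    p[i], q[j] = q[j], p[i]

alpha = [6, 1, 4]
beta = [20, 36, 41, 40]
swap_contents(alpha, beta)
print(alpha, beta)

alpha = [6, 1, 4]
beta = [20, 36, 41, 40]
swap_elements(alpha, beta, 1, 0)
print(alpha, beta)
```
[6, 1, 4] [20, 36, 41, 40]
[6, 20, 4] [1, 36, 41, 40]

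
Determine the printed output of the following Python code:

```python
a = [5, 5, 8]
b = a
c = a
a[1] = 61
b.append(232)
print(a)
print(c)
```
[5, 61, 8, 232]
[5, 61, 8, 232]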